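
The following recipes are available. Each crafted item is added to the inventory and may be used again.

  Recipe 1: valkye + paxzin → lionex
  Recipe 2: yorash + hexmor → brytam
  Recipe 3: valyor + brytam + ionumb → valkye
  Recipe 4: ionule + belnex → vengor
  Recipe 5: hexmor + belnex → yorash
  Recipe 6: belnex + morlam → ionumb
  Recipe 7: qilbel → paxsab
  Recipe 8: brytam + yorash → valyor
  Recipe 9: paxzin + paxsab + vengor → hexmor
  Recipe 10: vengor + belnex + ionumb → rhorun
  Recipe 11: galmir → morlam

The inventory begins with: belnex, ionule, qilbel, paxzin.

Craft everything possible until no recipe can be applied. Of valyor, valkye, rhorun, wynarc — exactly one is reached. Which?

valyor

Using Recipe 4, ionule and belnex make vengor.
qilbel → paxsab (Recipe 7).
Using Recipe 9, paxzin, paxsab, and vengor make hexmor.
Using Recipe 5, hexmor and belnex make yorash.
yorash + hexmor → brytam (Recipe 2).
brytam + yorash → valyor (Recipe 8).
No rule produces wynarc, and it is not given. valkye would need valyor, brytam, and ionumb (Recipe 3), but ionumb is never obtained. rhorun would need vengor, belnex, and ionumb (Recipe 10), but ionumb is never obtained.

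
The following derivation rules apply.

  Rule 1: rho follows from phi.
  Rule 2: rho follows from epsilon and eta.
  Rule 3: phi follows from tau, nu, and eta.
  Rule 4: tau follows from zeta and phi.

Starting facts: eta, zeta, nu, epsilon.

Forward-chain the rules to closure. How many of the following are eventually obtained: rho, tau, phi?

epsilon and eta hold, so rho follows (Rule 2).
rho: reached.
tau would need zeta and phi (Rule 4), but phi is never established.
phi would need tau, nu, and eta (Rule 3), but tau is never established.
Reached: rho — 1 of the 3.

1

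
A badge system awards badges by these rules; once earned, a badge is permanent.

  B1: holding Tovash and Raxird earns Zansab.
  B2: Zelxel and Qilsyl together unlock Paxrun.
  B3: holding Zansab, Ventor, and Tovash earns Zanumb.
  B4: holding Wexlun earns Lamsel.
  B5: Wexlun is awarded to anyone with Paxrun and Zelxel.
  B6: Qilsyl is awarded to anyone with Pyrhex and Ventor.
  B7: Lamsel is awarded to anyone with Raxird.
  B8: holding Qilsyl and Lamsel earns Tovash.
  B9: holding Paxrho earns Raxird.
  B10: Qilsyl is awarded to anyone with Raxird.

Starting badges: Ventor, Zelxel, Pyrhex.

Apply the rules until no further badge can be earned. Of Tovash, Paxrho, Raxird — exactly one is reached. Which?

Tovash

With Pyrhex and Ventor, Qilsyl is earned (B6).
With Zelxel and Qilsyl, Paxrun is earned (B2).
With Paxrun and Zelxel, Wexlun is earned (B5).
With Wexlun, Lamsel is earned (B4).
With Qilsyl and Lamsel, Tovash is earned (B8).
No rule produces Paxrho, and it is not given. Raxird would need Paxrho (B9), but Paxrho is never earned.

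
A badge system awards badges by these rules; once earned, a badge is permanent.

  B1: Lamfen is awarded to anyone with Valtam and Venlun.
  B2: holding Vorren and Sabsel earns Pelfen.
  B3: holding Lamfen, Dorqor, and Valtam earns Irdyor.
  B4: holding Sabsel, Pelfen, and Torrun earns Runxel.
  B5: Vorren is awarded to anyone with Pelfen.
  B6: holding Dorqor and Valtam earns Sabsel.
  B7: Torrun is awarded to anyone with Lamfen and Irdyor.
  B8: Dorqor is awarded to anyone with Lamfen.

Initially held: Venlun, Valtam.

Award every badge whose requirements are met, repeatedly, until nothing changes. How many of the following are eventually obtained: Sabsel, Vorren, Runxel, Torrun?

With Valtam and Venlun, Lamfen is earned (B1).
With Lamfen, Dorqor is earned (B8).
With Lamfen, Dorqor, and Valtam, Irdyor is earned (B3).
With Dorqor and Valtam, Sabsel is earned (B6).
With Lamfen and Irdyor, Torrun is earned (B7).
Sabsel: reached.
Vorren would need Pelfen (B5), but Pelfen is never earned.
Runxel would need Sabsel, Pelfen, and Torrun (B4), but Pelfen is never earned.
Torrun: reached.
Reached: Sabsel and Torrun — 2 of the 4.

2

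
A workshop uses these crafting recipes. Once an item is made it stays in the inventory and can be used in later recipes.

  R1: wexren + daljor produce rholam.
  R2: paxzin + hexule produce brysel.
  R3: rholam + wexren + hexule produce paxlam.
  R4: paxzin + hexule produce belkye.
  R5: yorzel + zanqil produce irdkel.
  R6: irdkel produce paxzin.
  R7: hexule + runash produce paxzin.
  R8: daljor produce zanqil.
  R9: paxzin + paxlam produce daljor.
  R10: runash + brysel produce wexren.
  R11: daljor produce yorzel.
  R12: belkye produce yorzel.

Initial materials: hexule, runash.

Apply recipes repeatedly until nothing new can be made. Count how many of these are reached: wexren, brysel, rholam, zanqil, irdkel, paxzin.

3

hexule + runash → paxzin (R7).
Using R2, paxzin and hexule make brysel.
runash + brysel → wexren (R10).
wexren: reached.
brysel: reached.
rholam would need wexren and daljor (R1), but daljor is never obtained.
zanqil would need daljor (R8), but daljor is never obtained.
irdkel would need yorzel and zanqil (R5), but zanqil is never obtained.
paxzin: reached.
Reached: wexren, brysel, and paxzin — 3 of the 6.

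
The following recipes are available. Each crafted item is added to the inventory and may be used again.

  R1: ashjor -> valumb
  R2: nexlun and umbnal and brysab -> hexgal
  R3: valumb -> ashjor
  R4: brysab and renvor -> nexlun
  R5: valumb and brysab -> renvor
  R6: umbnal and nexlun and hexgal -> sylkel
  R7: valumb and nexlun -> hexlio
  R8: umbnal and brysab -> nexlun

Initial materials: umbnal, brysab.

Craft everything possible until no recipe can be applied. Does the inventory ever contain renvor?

No

renvor would need valumb and brysab (R5), but valumb is never obtained.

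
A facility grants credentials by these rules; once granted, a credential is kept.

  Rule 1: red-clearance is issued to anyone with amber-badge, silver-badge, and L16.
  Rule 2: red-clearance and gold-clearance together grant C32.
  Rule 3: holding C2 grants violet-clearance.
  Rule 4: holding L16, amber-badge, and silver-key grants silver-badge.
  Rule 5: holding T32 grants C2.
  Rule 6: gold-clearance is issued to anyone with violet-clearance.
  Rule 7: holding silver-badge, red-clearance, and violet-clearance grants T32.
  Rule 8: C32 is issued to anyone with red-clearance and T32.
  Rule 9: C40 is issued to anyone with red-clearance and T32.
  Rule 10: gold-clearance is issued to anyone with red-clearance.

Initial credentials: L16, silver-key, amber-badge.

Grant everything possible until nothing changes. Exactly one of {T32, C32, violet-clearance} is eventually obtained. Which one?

Holding L16, amber-badge, and silver-key grants silver-badge (Rule 4).
Holding amber-badge, silver-badge, and L16 grants red-clearance (Rule 1).
Holding red-clearance grants gold-clearance (Rule 10).
Holding red-clearance and gold-clearance grants C32 (Rule 2).
violet-clearance would need C2 (Rule 3), but C2 is never granted. T32 would need silver-badge, red-clearance, and violet-clearance (Rule 7), but violet-clearance is never granted.

C32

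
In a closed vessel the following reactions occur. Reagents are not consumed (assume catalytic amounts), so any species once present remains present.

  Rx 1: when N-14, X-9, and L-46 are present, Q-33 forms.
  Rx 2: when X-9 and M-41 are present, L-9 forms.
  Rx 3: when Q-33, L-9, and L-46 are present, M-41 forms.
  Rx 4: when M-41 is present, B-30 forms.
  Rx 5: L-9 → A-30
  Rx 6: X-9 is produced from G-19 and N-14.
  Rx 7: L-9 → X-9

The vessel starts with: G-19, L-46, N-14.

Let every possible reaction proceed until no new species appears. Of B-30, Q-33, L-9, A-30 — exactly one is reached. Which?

Q-33

G-19 and N-14 present → X-9 forms (Rx 6).
N-14, X-9, and L-46 present → Q-33 forms (Rx 1).
B-30 would need M-41 (Rx 4), but M-41 never forms. L-9 would need X-9 and M-41 (Rx 2), but M-41 never forms. A-30 would need L-9 (Rx 5), but L-9 never forms.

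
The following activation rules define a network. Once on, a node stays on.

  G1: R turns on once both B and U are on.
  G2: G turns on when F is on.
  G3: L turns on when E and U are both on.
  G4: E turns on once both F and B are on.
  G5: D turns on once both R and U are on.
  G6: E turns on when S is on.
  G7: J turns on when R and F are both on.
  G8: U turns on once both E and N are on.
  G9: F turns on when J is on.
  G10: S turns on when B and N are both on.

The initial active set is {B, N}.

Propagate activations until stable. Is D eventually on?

B and N are on, so S turns on (G10).
S is on, so E turns on (G6).
E and N are on, so U turns on (G8).
G1: B and U on → R on.
R and U are on, so D turns on (G5).

Yes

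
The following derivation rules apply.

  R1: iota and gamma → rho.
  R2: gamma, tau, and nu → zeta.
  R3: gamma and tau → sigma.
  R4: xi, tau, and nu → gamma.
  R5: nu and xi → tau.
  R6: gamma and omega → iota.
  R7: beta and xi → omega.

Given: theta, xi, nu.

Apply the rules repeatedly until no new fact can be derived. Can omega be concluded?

omega would need beta and xi (R7), but beta is never established.

No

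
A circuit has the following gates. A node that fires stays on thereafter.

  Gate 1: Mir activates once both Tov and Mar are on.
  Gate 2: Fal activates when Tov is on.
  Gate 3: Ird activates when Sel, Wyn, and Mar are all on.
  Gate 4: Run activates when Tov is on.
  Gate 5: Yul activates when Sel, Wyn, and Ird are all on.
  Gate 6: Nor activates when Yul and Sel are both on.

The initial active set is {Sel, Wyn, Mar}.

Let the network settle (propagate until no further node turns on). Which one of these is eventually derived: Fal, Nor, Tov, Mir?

Sel, Wyn, and Mar are on, so Ird activates (Gate 3).
Gate 5: Sel, Wyn, and Ird on → Yul on.
Gate 6: Yul and Sel on → Nor on.
Fal would need Tov (Gate 2), but Tov never turns on. No rule produces Tov, and it is not given. Mir would need Tov and Mar (Gate 1), but Tov never turns on.

Nor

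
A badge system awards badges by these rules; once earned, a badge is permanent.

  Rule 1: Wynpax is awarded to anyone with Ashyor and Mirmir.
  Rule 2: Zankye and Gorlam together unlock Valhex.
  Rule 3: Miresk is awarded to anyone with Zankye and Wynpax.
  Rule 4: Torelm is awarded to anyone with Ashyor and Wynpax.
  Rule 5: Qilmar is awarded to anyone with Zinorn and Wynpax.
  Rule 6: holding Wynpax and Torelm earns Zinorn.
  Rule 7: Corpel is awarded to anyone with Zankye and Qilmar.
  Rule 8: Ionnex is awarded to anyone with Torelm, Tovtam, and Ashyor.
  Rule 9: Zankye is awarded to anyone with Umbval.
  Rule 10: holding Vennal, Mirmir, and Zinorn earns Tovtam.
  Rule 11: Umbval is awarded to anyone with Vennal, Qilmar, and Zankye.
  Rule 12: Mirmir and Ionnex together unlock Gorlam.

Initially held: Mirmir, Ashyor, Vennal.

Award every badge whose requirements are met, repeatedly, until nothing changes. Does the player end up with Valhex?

No

Valhex would need Zankye and Gorlam (Rule 2), but Zankye is never earned.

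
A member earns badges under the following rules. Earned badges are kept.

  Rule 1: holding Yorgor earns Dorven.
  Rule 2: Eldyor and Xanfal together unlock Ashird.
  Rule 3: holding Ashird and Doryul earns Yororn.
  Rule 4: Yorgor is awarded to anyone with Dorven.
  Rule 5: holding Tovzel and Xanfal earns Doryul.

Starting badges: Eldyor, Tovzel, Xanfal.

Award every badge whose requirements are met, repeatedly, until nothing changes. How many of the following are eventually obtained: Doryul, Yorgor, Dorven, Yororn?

With Tovzel and Xanfal, Doryul is earned (Rule 5).
With Eldyor and Xanfal, Ashird is earned (Rule 2).
With Ashird and Doryul, Yororn is earned (Rule 3).
Doryul: reached.
Yorgor would need Dorven (Rule 4), but Dorven is never earned.
Dorven would need Yorgor (Rule 1), but Yorgor is never earned.
Yororn: reached.
Reached: Doryul and Yororn — 2 of the 4.

2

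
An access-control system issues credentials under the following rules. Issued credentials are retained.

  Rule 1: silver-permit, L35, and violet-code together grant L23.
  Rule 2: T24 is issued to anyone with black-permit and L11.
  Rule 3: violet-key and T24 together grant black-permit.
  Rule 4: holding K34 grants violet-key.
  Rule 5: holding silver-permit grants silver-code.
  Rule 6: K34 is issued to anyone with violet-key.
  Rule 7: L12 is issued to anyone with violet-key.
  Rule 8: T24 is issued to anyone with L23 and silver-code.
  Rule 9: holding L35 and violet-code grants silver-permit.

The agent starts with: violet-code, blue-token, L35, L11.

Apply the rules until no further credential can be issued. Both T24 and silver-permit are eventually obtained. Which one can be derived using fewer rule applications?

silver-permit

silver-permit: Holding L35 and violet-code grants silver-permit (Rule 9). [1 rule application]
T24: Holding L35 and violet-code grants silver-permit (Rule 9). Holding silver-permit grants silver-code (Rule 5). Holding silver-permit, L35, and violet-code grants L23 (Rule 1). Holding L23 and silver-code grants T24 (Rule 8). [4 rule applications]
silver-permit needs fewer.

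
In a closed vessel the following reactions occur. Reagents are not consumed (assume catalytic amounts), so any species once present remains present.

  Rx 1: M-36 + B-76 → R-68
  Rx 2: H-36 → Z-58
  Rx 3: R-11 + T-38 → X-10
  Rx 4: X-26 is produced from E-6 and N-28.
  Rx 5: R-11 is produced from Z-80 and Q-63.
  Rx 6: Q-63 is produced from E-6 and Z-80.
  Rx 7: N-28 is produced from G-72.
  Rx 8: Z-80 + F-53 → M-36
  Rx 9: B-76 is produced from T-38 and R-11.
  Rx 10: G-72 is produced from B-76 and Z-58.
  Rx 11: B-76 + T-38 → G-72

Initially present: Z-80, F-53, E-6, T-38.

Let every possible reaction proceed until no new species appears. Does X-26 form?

Yes

E-6 and Z-80 present → Q-63 forms (Rx 6).
Z-80 and Q-63 present → R-11 forms (Rx 5).
T-38 and R-11 present → B-76 forms (Rx 9).
B-76 and T-38 present → G-72 forms (Rx 11).
G-72 present → N-28 forms (Rx 7).
E-6 and N-28 present → X-26 forms (Rx 4).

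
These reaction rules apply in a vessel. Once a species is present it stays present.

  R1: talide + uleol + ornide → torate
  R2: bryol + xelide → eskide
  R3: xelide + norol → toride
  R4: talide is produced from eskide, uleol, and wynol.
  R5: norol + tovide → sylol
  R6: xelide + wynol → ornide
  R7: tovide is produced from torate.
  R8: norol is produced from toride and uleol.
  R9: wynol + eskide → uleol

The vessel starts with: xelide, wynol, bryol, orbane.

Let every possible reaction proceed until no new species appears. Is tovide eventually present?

Yes

xelide and wynol present → ornide forms (R6).
bryol and xelide present → eskide forms (R2).
wynol and eskide present → uleol forms (R9).
eskide, uleol, and wynol present → talide forms (R4).
talide, uleol, and ornide present → torate forms (R1).
torate present → tovide forms (R7).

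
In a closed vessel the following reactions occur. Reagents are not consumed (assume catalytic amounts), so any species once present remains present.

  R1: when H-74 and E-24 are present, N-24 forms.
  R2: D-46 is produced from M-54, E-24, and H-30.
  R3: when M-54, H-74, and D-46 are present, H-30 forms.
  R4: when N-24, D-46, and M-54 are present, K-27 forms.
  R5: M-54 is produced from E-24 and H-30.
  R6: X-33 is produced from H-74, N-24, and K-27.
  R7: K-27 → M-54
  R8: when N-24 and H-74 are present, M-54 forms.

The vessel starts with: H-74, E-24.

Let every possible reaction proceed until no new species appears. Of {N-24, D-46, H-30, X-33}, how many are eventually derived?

1

H-74 and E-24 present → N-24 forms (R1).
N-24: reached.
D-46 would need M-54, E-24, and H-30 (R2), but H-30 never forms.
H-30 would need M-54, H-74, and D-46 (R3), but D-46 never forms.
X-33 would need H-74, N-24, and K-27 (R6), but K-27 never forms.
Reached: N-24 — 1 of the 4.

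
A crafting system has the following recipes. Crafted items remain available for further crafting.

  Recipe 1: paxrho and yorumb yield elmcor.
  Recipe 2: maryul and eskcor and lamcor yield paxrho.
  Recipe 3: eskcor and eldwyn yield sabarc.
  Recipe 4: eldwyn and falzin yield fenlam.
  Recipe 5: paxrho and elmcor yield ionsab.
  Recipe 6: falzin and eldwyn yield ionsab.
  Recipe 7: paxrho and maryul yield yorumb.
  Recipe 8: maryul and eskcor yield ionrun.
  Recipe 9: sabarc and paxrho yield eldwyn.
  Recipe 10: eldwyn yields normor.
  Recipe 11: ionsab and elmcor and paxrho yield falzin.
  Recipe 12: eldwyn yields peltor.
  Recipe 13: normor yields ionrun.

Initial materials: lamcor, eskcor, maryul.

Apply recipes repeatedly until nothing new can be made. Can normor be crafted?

normor would need eldwyn (Recipe 10), but eldwyn is never obtained.

No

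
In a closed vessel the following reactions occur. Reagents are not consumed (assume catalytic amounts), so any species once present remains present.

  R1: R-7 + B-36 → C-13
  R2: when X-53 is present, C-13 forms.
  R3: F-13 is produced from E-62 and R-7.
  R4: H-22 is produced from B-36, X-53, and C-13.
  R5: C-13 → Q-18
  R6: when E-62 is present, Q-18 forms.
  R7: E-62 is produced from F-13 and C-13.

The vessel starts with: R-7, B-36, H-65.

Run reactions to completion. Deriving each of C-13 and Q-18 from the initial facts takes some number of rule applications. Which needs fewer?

C-13

C-13: R-7 and B-36 present → C-13 forms (R1). [1 rule application]
Q-18: R-7 and B-36 present → C-13 forms (R1). C-13 present → Q-18 forms (R5). [2 rule applications]
C-13 needs fewer.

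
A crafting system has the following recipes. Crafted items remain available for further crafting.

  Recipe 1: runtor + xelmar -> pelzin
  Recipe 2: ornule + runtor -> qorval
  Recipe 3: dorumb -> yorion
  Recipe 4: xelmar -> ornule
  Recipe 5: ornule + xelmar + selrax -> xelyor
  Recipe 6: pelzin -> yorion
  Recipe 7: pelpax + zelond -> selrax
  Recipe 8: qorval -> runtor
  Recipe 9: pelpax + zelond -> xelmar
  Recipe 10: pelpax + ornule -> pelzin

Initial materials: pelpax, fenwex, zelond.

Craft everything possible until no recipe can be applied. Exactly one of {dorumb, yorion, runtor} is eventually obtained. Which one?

yorion

Using Recipe 9, pelpax and zelond make xelmar.
xelmar -> ornule (Recipe 4).
Using Recipe 10, pelpax and ornule make pelzin.
pelzin -> yorion (Recipe 6).
runtor would need qorval (Recipe 8), but qorval is never obtained. No rule produces dorumb, and it is not given.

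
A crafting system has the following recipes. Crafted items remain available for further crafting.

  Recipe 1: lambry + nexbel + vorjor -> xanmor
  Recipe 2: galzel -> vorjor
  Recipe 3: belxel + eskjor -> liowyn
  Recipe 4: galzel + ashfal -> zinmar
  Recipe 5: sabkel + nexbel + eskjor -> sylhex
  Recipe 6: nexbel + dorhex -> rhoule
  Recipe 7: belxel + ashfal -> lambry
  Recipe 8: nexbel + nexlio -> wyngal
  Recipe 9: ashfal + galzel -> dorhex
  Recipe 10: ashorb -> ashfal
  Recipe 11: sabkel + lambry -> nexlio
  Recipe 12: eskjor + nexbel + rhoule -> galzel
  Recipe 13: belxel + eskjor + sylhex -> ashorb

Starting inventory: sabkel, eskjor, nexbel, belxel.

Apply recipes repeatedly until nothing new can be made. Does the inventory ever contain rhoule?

rhoule would need nexbel and dorhex (Recipe 6), but dorhex is never obtained.

No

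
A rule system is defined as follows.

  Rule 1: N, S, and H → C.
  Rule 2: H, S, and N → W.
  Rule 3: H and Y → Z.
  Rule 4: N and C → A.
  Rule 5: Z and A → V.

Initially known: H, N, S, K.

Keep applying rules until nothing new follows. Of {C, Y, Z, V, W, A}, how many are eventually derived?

H, S, and N hold, so W follows (Rule 2).
N, S, and H hold, so C follows (Rule 1).
From N and C, Rule 4 gives A.
C: reached.
No rule produces Y, and it is not given.
Z would need H and Y (Rule 3), but Y is never established.
V would need Z and A (Rule 5), but Z is never established.
W: reached.
A: reached.
Reached: C, W, and A — 3 of the 6.

3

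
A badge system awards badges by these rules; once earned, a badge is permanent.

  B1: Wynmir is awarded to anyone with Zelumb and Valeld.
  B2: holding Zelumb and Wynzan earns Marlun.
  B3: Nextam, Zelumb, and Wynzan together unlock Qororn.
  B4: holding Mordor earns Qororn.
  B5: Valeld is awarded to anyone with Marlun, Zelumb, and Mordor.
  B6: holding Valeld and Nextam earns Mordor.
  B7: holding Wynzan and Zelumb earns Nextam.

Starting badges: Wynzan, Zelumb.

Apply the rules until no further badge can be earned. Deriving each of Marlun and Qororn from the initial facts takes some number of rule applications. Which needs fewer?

Marlun

Marlun: With Zelumb and Wynzan, Marlun is earned (B2). [1 rule application]
Qororn: With Wynzan and Zelumb, Nextam is earned (B7). With Nextam, Zelumb, and Wynzan, Qororn is earned (B3). [2 rule applications]
Marlun needs fewer.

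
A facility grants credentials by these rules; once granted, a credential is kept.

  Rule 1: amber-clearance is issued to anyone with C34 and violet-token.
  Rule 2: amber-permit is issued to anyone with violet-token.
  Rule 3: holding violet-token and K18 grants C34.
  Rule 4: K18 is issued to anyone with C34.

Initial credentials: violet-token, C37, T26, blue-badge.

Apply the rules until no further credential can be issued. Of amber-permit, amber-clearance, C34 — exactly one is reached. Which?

Holding violet-token grants amber-permit (Rule 2).
amber-clearance would need C34 and violet-token (Rule 1), but C34 is never granted. C34 would need violet-token and K18 (Rule 3), but K18 is never granted.

amber-permit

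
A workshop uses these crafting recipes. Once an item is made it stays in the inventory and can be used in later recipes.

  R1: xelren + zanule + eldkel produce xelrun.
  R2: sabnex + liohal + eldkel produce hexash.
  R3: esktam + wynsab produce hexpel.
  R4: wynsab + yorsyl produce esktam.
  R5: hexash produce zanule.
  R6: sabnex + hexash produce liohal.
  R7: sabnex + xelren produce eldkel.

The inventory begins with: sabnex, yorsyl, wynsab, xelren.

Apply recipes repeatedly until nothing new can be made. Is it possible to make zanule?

No

zanule would need hexash (R5), but hexash is never obtained.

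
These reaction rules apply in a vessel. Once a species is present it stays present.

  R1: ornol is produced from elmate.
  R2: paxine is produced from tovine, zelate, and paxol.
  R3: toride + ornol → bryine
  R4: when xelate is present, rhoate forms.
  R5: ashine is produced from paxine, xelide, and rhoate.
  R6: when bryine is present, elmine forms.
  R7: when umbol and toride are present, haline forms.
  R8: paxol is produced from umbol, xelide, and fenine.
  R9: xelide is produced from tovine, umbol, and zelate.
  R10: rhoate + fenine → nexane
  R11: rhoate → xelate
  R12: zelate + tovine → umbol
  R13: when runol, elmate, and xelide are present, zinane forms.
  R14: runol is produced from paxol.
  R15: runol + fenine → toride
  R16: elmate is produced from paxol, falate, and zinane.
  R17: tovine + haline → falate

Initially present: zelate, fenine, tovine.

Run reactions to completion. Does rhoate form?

rhoate would need xelate (R4), but xelate never forms.

No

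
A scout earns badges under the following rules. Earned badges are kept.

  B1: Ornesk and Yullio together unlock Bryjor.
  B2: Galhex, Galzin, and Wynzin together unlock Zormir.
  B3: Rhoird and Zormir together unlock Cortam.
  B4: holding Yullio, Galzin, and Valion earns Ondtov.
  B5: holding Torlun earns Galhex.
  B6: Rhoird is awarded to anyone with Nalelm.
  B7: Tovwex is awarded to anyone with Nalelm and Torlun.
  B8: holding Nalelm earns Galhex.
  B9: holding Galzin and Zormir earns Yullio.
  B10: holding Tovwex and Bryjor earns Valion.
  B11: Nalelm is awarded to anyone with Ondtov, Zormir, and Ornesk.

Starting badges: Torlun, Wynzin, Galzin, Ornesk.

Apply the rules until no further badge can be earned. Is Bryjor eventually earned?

Yes

With Torlun, Galhex is earned (B5).
With Galhex, Galzin, and Wynzin, Zormir is earned (B2).
With Galzin and Zormir, Yullio is earned (B9).
With Ornesk and Yullio, Bryjor is earned (B1).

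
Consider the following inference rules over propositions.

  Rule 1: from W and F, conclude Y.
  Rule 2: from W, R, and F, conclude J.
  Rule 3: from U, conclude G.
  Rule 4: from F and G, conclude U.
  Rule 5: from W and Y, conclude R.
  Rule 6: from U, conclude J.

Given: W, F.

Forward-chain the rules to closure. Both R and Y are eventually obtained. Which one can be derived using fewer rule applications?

Y

Y: W and F hold, so Y follows (Rule 1). [1 rule application]
R: From W and F, Rule 1 gives Y. From W and Y, Rule 5 gives R. [2 rule applications]
Y needs fewer.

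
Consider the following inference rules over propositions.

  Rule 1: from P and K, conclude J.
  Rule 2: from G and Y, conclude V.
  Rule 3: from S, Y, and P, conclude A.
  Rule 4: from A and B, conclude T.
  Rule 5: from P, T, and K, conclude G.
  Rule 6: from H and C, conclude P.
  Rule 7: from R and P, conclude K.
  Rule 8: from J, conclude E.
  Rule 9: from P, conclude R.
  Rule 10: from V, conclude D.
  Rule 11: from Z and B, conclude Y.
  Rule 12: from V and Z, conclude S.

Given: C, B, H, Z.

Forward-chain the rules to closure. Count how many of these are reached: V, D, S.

V would need G and Y (Rule 2), but G is never established.
D would need V (Rule 10), but V is never established.
S would need V and Z (Rule 12), but V is never established.
None of the 3 are reached.

0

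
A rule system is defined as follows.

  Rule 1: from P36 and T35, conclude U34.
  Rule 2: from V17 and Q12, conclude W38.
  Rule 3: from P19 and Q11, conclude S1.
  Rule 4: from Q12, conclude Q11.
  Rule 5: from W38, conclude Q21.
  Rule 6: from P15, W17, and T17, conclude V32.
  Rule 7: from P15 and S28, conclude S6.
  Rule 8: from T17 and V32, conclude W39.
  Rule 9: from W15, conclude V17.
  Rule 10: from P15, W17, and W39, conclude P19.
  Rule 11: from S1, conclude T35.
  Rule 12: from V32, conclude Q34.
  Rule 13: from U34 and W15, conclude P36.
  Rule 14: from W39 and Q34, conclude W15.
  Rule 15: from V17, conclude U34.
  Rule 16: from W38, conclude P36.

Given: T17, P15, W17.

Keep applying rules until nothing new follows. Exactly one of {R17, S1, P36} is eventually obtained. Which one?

P36

P15, W17, and T17 hold, so V32 follows (Rule 6).
From T17 and V32, Rule 8 gives W39.
From V32, Rule 12 gives Q34.
W39 and Q34 hold, so W15 follows (Rule 14).
From W15, Rule 9 gives V17.
From V17, Rule 15 gives U34.
From U34 and W15, Rule 13 gives P36.
No rule produces R17, and it is not given. S1 would need P19 and Q11 (Rule 3), but Q11 is never established.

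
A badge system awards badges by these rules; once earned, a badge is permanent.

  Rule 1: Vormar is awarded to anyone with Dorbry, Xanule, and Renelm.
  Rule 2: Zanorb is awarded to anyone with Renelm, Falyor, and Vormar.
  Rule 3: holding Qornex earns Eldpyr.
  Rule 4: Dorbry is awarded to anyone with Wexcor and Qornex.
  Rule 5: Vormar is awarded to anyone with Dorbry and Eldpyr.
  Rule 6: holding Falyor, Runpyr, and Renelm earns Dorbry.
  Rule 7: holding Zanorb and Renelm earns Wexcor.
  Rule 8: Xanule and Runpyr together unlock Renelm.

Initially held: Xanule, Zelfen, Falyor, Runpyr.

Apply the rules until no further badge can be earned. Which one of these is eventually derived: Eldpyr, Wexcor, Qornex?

With Xanule and Runpyr, Renelm is earned (Rule 8).
With Falyor, Runpyr, and Renelm, Dorbry is earned (Rule 6).
With Dorbry, Xanule, and Renelm, Vormar is earned (Rule 1).
With Renelm, Falyor, and Vormar, Zanorb is earned (Rule 2).
With Zanorb and Renelm, Wexcor is earned (Rule 7).
Eldpyr would need Qornex (Rule 3), but Qornex is never earned. No rule produces Qornex, and it is not given.

Wexcor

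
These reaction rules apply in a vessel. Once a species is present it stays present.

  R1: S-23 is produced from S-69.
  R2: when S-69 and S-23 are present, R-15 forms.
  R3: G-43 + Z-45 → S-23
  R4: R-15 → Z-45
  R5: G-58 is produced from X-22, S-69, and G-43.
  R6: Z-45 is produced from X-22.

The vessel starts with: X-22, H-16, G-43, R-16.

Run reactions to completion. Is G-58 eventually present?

No

G-58 would need X-22, S-69, and G-43 (R5), but S-69 never forms.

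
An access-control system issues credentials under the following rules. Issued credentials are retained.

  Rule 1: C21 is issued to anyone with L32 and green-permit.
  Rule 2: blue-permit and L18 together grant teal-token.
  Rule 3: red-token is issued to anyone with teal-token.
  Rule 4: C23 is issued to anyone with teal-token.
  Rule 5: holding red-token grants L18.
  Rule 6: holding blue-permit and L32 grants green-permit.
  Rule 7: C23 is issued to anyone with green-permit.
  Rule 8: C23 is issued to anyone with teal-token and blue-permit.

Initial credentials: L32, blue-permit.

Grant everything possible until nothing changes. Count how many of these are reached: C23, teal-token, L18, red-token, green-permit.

2

Holding blue-permit and L32 grants green-permit (Rule 6).
Holding green-permit grants C23 (Rule 7).
C23: reached.
teal-token would need blue-permit and L18 (Rule 2), but L18 is never granted.
L18 would need red-token (Rule 5), but red-token is never granted.
red-token would need teal-token (Rule 3), but teal-token is never granted.
green-permit: reached.
Reached: C23 and green-permit — 2 of the 5.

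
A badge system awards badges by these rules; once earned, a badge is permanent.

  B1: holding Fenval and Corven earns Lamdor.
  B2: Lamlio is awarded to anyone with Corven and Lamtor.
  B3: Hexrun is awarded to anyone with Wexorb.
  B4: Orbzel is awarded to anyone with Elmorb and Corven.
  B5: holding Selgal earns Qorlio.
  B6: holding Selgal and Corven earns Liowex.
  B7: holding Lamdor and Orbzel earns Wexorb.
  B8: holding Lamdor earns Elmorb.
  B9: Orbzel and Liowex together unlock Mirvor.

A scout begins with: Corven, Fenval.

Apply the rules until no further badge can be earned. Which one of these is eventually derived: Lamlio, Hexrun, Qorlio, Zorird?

With Fenval and Corven, Lamdor is earned (B1).
With Lamdor, Elmorb is earned (B8).
With Elmorb and Corven, Orbzel is earned (B4).
With Lamdor and Orbzel, Wexorb is earned (B7).
With Wexorb, Hexrun is earned (B3).
Qorlio would need Selgal (B5), but Selgal is never earned. No rule produces Zorird, and it is not given. Lamlio would need Corven and Lamtor (B2), but Lamtor is never earned.

Hexrun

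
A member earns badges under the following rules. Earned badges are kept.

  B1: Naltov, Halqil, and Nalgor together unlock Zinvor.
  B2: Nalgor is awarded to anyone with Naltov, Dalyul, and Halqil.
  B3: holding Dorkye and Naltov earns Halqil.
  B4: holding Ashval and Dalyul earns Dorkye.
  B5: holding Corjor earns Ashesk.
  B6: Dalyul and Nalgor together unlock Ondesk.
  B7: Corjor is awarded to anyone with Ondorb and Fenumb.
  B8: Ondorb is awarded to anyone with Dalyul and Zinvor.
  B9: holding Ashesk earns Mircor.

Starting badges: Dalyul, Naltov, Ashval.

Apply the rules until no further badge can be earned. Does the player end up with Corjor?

Corjor would need Ondorb and Fenumb (B7), but Fenumb is never earned.

No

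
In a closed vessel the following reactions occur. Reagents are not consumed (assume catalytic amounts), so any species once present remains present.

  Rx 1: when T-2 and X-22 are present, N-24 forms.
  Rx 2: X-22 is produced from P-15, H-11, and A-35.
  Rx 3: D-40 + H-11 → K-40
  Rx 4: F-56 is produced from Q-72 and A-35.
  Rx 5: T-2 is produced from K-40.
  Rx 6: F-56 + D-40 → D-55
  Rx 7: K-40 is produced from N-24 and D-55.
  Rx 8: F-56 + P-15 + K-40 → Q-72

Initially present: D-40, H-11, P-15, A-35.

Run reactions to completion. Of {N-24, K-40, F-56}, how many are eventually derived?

D-40 and H-11 present → K-40 forms (Rx 3).
P-15, H-11, and A-35 present → X-22 forms (Rx 2).
K-40 present → T-2 forms (Rx 5).
T-2 and X-22 present → N-24 forms (Rx 1).
N-24: reached.
K-40: reached.
F-56 would need Q-72 and A-35 (Rx 4), but Q-72 never forms.
Reached: N-24 and K-40 — 2 of the 3.

2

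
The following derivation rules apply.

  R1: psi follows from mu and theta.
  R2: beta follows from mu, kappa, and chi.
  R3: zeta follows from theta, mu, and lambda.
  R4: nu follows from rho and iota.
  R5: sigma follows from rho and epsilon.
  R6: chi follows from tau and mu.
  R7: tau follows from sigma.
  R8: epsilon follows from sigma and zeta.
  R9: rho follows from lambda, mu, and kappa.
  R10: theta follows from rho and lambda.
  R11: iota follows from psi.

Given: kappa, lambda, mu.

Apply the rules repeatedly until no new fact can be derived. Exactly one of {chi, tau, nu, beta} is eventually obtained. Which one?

From lambda, mu, and kappa, R9 gives rho.
rho and lambda hold, so theta follows (R10).
From mu and theta, R1 gives psi.
psi holds, so iota follows (R11).
From rho and iota, R4 gives nu.
tau would need sigma (R7), but sigma is never established. chi would need tau and mu (R6), but tau is never established. beta would need mu, kappa, and chi (R2), but chi is never established.

nu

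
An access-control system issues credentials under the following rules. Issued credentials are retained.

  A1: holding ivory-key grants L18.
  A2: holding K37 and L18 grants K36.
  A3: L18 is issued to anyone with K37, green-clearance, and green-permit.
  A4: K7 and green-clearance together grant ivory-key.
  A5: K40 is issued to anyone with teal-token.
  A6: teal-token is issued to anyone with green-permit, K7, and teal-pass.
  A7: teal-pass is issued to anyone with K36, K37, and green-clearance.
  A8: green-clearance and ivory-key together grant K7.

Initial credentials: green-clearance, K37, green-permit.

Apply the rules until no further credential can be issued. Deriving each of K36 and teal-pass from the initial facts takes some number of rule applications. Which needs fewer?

K36

K36: Holding K37, green-clearance, and green-permit grants L18 (A3). Holding K37 and L18 grants K36 (A2). [2 rule applications]
teal-pass: Holding K37, green-clearance, and green-permit grants L18 (A3). Holding K37 and L18 grants K36 (A2). Holding K36, K37, and green-clearance grants teal-pass (A7). [3 rule applications]
K36 needs fewer.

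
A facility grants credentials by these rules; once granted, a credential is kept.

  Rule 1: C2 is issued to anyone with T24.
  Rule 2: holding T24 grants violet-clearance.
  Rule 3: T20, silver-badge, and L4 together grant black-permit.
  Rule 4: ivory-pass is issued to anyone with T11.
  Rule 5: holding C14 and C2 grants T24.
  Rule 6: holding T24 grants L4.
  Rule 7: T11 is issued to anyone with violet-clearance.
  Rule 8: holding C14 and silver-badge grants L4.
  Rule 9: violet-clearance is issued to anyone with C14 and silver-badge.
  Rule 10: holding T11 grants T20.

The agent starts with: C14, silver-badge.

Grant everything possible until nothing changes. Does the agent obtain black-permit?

Holding C14 and silver-badge grants L4 (Rule 8).
Holding C14 and silver-badge grants violet-clearance (Rule 9).
Holding violet-clearance grants T11 (Rule 7).
Holding T11 grants T20 (Rule 10).
Holding T20, silver-badge, and L4 grants black-permit (Rule 3).

Yes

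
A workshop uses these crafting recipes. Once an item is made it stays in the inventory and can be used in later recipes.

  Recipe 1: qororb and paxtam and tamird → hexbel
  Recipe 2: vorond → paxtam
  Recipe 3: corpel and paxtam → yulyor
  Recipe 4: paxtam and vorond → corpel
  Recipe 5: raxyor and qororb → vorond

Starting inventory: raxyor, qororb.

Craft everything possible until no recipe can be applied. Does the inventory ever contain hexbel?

No

hexbel would need qororb, paxtam, and tamird (Recipe 1), but tamird is never obtained.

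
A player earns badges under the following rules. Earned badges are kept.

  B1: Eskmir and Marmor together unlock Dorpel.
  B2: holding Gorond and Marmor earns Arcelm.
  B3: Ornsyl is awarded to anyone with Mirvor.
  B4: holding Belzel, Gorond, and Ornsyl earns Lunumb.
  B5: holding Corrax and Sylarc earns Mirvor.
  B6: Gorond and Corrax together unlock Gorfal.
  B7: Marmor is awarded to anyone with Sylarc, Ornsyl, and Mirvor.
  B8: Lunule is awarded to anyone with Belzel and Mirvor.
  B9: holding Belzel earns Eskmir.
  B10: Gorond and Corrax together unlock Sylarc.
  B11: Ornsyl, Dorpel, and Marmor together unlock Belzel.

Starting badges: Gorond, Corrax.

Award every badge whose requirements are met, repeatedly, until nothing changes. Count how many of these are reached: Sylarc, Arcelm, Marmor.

With Gorond and Corrax, Sylarc is earned (B10).
With Corrax and Sylarc, Mirvor is earned (B5).
With Mirvor, Ornsyl is earned (B3).
With Sylarc, Ornsyl, and Mirvor, Marmor is earned (B7).
With Gorond and Marmor, Arcelm is earned (B2).
Sylarc: reached.
Arcelm: reached.
Marmor: reached.
All 3 are reached.

3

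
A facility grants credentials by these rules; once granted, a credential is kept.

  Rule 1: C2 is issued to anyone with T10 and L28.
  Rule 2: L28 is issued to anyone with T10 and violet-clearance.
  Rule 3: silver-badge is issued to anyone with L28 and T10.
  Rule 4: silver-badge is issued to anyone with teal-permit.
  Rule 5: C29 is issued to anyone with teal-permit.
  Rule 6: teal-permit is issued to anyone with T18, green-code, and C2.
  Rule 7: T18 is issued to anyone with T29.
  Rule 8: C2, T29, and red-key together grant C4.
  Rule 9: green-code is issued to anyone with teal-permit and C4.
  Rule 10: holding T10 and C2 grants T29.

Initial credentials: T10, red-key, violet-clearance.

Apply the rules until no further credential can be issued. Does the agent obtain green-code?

No

green-code would need teal-permit and C4 (Rule 9), but teal-permit is never granted.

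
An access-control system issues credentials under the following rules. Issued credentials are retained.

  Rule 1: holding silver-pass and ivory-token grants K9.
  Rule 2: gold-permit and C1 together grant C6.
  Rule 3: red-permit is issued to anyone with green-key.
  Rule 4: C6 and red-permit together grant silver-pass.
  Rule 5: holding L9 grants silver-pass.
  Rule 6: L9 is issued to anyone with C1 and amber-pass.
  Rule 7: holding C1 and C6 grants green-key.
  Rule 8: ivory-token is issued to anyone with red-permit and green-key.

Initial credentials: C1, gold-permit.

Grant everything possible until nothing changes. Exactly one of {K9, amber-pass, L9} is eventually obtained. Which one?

Holding gold-permit and C1 grants C6 (Rule 2).
Holding C1 and C6 grants green-key (Rule 7).
Holding green-key grants red-permit (Rule 3).
Holding red-permit and green-key grants ivory-token (Rule 8).
Holding C6 and red-permit grants silver-pass (Rule 4).
Holding silver-pass and ivory-token grants K9 (Rule 1).
No rule produces amber-pass, and it is not given. L9 would need C1 and amber-pass (Rule 6), but amber-pass is never granted.

K9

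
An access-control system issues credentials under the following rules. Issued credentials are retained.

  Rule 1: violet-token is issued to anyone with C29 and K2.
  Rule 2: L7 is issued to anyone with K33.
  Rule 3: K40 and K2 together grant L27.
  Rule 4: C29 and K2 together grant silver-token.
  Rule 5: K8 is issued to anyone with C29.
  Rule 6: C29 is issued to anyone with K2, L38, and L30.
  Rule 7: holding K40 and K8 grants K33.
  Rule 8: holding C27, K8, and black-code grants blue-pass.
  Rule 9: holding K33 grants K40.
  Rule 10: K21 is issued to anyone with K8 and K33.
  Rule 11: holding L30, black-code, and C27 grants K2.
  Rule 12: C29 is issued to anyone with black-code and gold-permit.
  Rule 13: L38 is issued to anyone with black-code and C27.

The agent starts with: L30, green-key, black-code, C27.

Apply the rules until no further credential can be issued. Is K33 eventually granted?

No

K33 would need K40 and K8 (Rule 7), but K40 is never granted.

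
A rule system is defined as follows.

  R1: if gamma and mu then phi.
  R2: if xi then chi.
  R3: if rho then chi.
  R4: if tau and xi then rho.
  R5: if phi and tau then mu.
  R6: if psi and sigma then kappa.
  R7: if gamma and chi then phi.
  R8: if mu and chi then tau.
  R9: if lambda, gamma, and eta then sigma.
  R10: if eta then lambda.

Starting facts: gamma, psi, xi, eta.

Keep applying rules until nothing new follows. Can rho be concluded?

rho would need tau and xi (R4), but tau is never established.

No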